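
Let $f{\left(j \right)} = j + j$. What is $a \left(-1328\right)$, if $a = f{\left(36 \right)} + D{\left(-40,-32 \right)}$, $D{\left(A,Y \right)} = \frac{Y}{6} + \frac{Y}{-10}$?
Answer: $- \frac{1391744}{15} \approx -92783.0$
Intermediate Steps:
$f{\left(j \right)} = 2 j$
$D{\left(A,Y \right)} = \frac{Y}{15}$ ($D{\left(A,Y \right)} = Y \frac{1}{6} + Y \left(- \frac{1}{10}\right) = \frac{Y}{6} - \frac{Y}{10} = \frac{Y}{15}$)
$a = \frac{1048}{15}$ ($a = 2 \cdot 36 + \frac{1}{15} \left(-32\right) = 72 - \frac{32}{15} = \frac{1048}{15} \approx 69.867$)
$a \left(-1328\right) = \frac{1048}{15} \left(-1328\right) = - \frac{1391744}{15}$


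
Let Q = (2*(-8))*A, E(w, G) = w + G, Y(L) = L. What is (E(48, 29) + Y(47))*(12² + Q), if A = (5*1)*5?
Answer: -31744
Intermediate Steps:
A = 25 (A = 5*5 = 25)
E(w, G) = G + w
Q = -400 (Q = (2*(-8))*25 = -16*25 = -400)
(E(48, 29) + Y(47))*(12² + Q) = ((29 + 48) + 47)*(12² - 400) = (77 + 47)*(144 - 400) = 124*(-256) = -31744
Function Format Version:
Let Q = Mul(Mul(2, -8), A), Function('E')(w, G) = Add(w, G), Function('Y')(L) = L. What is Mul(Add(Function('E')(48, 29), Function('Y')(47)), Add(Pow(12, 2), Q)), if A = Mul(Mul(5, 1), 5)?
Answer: -31744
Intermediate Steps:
A = 25 (A = Mul(5, 5) = 25)
Function('E')(w, G) = Add(G, w)
Q = -400 (Q = Mul(Mul(2, -8), 25) = Mul(-16, 25) = -400)
Mul(Add(Function('E')(48, 29), Function('Y')(47)), Add(Pow(12, 2), Q)) = Mul(Add(Add(29, 48), 47), Add(Pow(12, 2), -400)) = Mul(Add(77, 47), Add(144, -400)) = Mul(124, -256) = -31744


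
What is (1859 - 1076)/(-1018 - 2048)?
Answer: -261/1022 ≈ -0.25538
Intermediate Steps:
(1859 - 1076)/(-1018 - 2048) = 783/(-3066) = 783*(-1/3066) = -261/1022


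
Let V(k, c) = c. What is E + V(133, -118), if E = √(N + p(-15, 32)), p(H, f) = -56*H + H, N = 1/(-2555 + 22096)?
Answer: -118 + √315026831366/19541 ≈ -89.277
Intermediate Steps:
N = 1/19541 ≈ 5.1174e-5
p(H, f) = -55*H
E = √315026831366/19541 (E = √(1/19541 - 55*(-15)) = √(1/19541 + 825) = √(16121326/19541) = √315026831366/19541 ≈ 28.723)
E + V(133, -118) = √315026831366/19541 - 118 = -118 + √315026831366/19541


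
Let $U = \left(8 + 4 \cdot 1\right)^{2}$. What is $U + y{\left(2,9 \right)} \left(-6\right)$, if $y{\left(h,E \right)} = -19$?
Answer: $258$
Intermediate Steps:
$U = 144$ ($U = \left(8 + 4\right)^{2} = 12^{2} = 144$)
$U + y{\left(2,9 \right)} \left(-6\right) = 144 - -114 = 144 + 114 = 258$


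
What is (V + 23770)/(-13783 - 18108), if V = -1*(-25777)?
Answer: -49547/31891 ≈ -1.5536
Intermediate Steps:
V = 25777
(V + 23770)/(-13783 - 18108) = (25777 + 23770)/(-13783 - 18108) = 49547/(-31891) = 49547*(-1/31891) = -49547/31891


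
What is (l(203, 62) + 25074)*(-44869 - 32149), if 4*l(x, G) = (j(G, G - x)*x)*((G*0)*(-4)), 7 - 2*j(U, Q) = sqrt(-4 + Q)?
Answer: -1931149332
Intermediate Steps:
j(U, Q) = 7/2 - sqrt(-4 + Q)/2
l(x, G) = 0 (l(x, G) = (((7/2 - sqrt(-4 + (G - x))/2)*x)*((G*0)*(-4)))/4 = (((7/2 - sqrt(-4 + G - x)/2)*x)*(0*(-4)))/4 = ((x*(7/2 - sqrt(-4 + G - x)/2))*0)/4 = (1/4)*0 = 0)
(l(203, 62) + 25074)*(-44869 - 32149) = (0 + 25074)*(-44869 - 32149) = 25074*(-77018) = -1931149332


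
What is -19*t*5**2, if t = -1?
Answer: 475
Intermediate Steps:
-19*t*5**2 = -19*(-1)*5**2 = 19*25 = 475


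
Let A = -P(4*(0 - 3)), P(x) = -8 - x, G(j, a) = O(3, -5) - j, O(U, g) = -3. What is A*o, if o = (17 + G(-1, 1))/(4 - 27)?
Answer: 60/23 ≈ 2.6087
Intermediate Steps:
G(j, a) = -3 - j
o = -15/23 (o = (17 + (-3 - 1*(-1)))/(4 - 27) = (17 + (-3 + 1))/(-23) = (17 - 2)*(-1/23) = 15*(-1/23) = -15/23 ≈ -0.65217)
A = -4 (A = -(-8 - 4*(0 - 3)) = -(-8 - 4*(-3)) = -(-8 - 1*(-12)) = -(-8 + 12) = -1*4 = -4)
A*o = -4*(-15/23) = 60/23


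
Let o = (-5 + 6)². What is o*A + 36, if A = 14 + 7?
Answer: 57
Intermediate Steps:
A = 21
o = 1 (o = 1² = 1)
o*A + 36 = 1*21 + 36 = 21 + 36 = 57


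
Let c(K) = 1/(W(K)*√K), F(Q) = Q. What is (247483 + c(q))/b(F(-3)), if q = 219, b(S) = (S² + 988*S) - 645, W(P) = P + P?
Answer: -247483/3600 - √219/345319200 ≈ -68.745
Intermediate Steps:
W(P) = 2*P
b(S) = -645 + S² + 988*S
c(K) = 1/(2*K^(3/2)) (c(K) = 1/((2*K)*√K) = 1/(2*K^(3/2)))
(247483 + c(q))/b(F(-3)) = (247483 + 1/(2*219^(3/2)))/(-645 + (-3)² + 988*(-3)) = (247483 + (√219/47961)/2)/(-645 + 9 - 2964) = (247483 + √219/95922)/(-3600) = (247483 + √219/95922)*(-1/3600) = -247483/3600 - √219/345319200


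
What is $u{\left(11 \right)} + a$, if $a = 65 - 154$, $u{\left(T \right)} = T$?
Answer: $-78$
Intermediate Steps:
$a = -89$
$u{\left(11 \right)} + a = 11 - 89 = -78$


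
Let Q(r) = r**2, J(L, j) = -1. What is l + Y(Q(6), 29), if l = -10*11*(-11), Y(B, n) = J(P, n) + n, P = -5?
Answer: 1238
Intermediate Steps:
Y(B, n) = -1 + n
l = 1210 (l = -110*(-11) = 1210)
l + Y(Q(6), 29) = 1210 + (-1 + 29) = 1210 + 28 = 1238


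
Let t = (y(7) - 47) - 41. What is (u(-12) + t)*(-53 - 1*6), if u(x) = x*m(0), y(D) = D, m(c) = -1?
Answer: 4071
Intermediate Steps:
u(x) = -x (u(x) = x*(-1) = -x)
t = -81 (t = (7 - 47) - 41 = -40 - 41 = -81)
(u(-12) + t)*(-53 - 1*6) = (-1*(-12) - 81)*(-53 - 1*6) = (12 - 81)*(-53 - 6) = -69*(-59) = 4071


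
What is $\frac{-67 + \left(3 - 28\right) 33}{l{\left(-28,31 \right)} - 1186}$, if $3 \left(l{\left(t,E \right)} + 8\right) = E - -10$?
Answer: $\frac{2676}{3541} \approx 0.75572$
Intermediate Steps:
$l{\left(t,E \right)} = - \frac{14}{3} + \frac{E}{3}$ ($l{\left(t,E \right)} = -8 + \frac{E - -10}{3} = -8 + \frac{E + 10}{3} = -8 + \frac{10 + E}{3} = -8 + \left(\frac{10}{3} + \frac{E}{3}\right) = - \frac{14}{3} + \frac{E}{3}$)
$\frac{-67 + \left(3 - 28\right) 33}{l{\left(-28,31 \right)} - 1186} = \frac{-67 + \left(3 - 28\right) 33}{\left(- \frac{14}{3} + \frac{1}{3} \cdot 31\right) - 1186} = \frac{-67 - 825}{\left(- \frac{14}{3} + \frac{31}{3}\right) - 1186} = \frac{-67 - 825}{\frac{17}{3} - 1186} = - \frac{892}{- \frac{3541}{3}} = \left(-892\right) \left(- \frac{3}{3541}\right) = \frac{2676}{3541}$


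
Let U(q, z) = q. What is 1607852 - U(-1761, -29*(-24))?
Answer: 1609613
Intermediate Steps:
1607852 - U(-1761, -29*(-24)) = 1607852 - 1*(-1761) = 1607852 + 1761 = 1609613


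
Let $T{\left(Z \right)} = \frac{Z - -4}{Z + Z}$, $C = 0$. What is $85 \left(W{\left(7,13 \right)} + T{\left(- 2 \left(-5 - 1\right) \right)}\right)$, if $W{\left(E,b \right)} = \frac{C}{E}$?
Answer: $\frac{170}{3} \approx 56.667$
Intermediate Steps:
$W{\left(E,b \right)} = 0$ ($W{\left(E,b \right)} = \frac{0}{E} = 0$)
$T{\left(Z \right)} = \frac{4 + Z}{2 Z}$ ($T{\left(Z \right)} = \frac{Z + 4}{2 Z} = \left(4 + Z\right) \frac{1}{2 Z} = \frac{4 + Z}{2 Z}$)
$85 \left(W{\left(7,13 \right)} + T{\left(- 2 \left(-5 - 1\right) \right)}\right) = 85 \left(0 + \frac{4 - 2 \left(-5 - 1\right)}{2 \left(- 2 \left(-5 - 1\right)\right)}\right) = 85 \left(0 + \frac{4 - -12}{2 \left(\left(-2\right) \left(-6\right)\right)}\right) = 85 \left(0 + \frac{4 + 12}{2 \cdot 12}\right) = 85 \left(0 + \frac{1}{2} \cdot \frac{1}{12} \cdot 16\right) = 85 \left(0 + \frac{2}{3}\right) = 85 \cdot \frac{2}{3} = \frac{170}{3}$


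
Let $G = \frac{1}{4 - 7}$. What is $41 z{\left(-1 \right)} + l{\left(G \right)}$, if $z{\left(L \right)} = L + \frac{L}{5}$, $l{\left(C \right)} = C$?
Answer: $- \frac{743}{15} \approx -49.533$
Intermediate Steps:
$G = - \frac{1}{3}$ ($G = \frac{1}{-3} = - \frac{1}{3} \approx -0.33333$)
$z{\left(L \right)} = \frac{6 L}{5}$ ($z{\left(L \right)} = L + L \frac{1}{5} = L + \frac{L}{5} = \frac{6 L}{5}$)
$41 z{\left(-1 \right)} + l{\left(G \right)} = 41 \cdot \frac{6}{5} \left(-1\right) - \frac{1}{3} = 41 \left(- \frac{6}{5}\right) - \frac{1}{3} = - \frac{246}{5} - \frac{1}{3} = - \frac{743}{15}$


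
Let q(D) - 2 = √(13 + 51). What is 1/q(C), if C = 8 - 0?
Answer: ⅒ ≈ 0.10000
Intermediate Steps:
C = 8 (C = 8 - 1*0 = 8 + 0 = 8)
q(D) = 10 (q(D) = 2 + √(13 + 51) = 2 + √64 = 2 + 8 = 10)
1/q(C) = 1/10 = ⅒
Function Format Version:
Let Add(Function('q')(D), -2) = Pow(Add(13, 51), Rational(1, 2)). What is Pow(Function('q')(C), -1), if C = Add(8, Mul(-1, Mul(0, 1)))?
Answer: Rational(1, 10) ≈ 0.10000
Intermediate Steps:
C = 8 (C = Add(8, Mul(-1, 0)) = Add(8, 0) = 8)
Function('q')(D) = 10 (Function('q')(D) = Add(2, Pow(Add(13, 51), Rational(1, 2))) = Add(2, Pow(64, Rational(1, 2))) = Add(2, 8) = 10)
Pow(Function('q')(C), -1) = Pow(10, -1) = Rational(1, 10)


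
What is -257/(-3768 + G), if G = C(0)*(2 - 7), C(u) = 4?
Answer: 257/3788 ≈ 0.067846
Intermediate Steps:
G = -20 (G = 4*(2 - 7) = 4*(-5) = -20)
-257/(-3768 + G) = -257/(-3768 - 20) = -257/(-3788) = -257*(-1/3788) = 257/3788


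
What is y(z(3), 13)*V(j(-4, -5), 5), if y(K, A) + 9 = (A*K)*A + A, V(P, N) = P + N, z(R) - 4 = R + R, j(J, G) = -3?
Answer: 3388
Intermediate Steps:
z(R) = 4 + 2*R (z(R) = 4 + (R + R) = 4 + 2*R)
V(P, N) = N + P
y(K, A) = -9 + A + K*A² (y(K, A) = -9 + ((A*K)*A + A) = -9 + (K*A² + A) = -9 + (A + K*A²) = -9 + A + K*A²)
y(z(3), 13)*V(j(-4, -5), 5) = (-9 + 13 + (4 + 2*3)*13²)*(5 - 3) = (-9 + 13 + (4 + 6)*169)*2 = (-9 + 13 + 10*169)*2 = (-9 + 13 + 1690)*2 = 1694*2 = 3388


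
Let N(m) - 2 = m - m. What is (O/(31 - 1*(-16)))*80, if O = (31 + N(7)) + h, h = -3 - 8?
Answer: 1760/47 ≈ 37.447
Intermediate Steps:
h = -11
N(m) = 2 (N(m) = 2 + (m - m) = 2 + 0 = 2)
O = 22 (O = (31 + 2) - 11 = 33 - 11 = 22)
(O/(31 - 1*(-16)))*80 = (22/(31 - 1*(-16)))*80 = (22/(31 + 16))*80 = (22/47)*80 = 1760/47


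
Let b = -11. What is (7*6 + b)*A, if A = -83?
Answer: -2573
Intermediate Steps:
(7*6 + b)*A = (7*6 - 11)*(-83) = (42 - 11)*(-83) = 31*(-83) = -2573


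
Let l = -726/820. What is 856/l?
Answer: -350960/363 ≈ -966.83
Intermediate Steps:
l = -363/410 (l = -726*1/820 = -363/410 ≈ -0.88537)
856/l = 856/(-363/410) = 856*(-410/363) = -350960/363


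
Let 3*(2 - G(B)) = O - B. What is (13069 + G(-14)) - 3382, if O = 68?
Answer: 28985/3 ≈ 9661.7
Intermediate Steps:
G(B) = -62/3 + B/3 (G(B) = 2 - (68 - B)/3 = 2 + (-68/3 + B/3) = -62/3 + B/3)
(13069 + G(-14)) - 3382 = (13069 + (-62/3 + (⅓)*(-14))) - 3382 = (13069 + (-62/3 - 14/3)) - 3382 = (13069 - 76/3) - 3382 = 39131/3 - 3382 = 28985/3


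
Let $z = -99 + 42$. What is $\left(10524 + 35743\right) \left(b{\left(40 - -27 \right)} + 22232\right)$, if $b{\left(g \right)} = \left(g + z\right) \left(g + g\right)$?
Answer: $1090605724$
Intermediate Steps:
$z = -57$
$b{\left(g \right)} = 2 g \left(-57 + g\right)$ ($b{\left(g \right)} = \left(g - 57\right) \left(g + g\right) = \left(-57 + g\right) 2 g = 2 g \left(-57 + g\right)$)
$\left(10524 + 35743\right) \left(b{\left(40 - -27 \right)} + 22232\right) = \left(10524 + 35743\right) \left(2 \left(40 - -27\right) \left(-57 + \left(40 - -27\right)\right) + 22232\right) = 46267 \left(2 \left(40 + 27\right) \left(-57 + \left(40 + 27\right)\right) + 22232\right) = 46267 \left(2 \cdot 67 \left(-57 + 67\right) + 22232\right) = 46267 \left(2 \cdot 67 \cdot 10 + 22232\right) = 46267 \left(1340 + 22232\right) = 46267 \cdot 23572 = 1090605724$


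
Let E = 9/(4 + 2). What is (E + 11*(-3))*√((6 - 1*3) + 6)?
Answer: -189/2 ≈ -94.500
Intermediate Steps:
E = 3/2 (E = 9/6 = 9*(⅙) = 3/2 ≈ 1.5000)
(E + 11*(-3))*√((6 - 1*3) + 6) = (3/2 + 11*(-3))*√((6 - 1*3) + 6) = (3/2 - 33)*√((6 - 3) + 6) = -63*√(3 + 6)/2 = -63*√9/2 = -63/2*3 = -189/2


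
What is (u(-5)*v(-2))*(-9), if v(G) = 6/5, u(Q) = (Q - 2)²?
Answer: -2646/5 ≈ -529.20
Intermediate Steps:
u(Q) = (-2 + Q)²
v(G) = 6/5 (v(G) = 6*(⅕) = 6/5)
(u(-5)*v(-2))*(-9) = ((-2 - 5)²*(6/5))*(-9) = ((-7)²*(6/5))*(-9) = (49*(6/5))*(-9) = (294/5)*(-9) = -2646/5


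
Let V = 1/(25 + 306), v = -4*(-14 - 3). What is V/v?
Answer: 1/22508 ≈ 4.4429e-5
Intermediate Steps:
v = 68 (v = -4*(-17) = 68)
V = 1/331 ≈ 0.0030211
V/v = (1/331)/68 = (1/331)*(1/68) = 1/22508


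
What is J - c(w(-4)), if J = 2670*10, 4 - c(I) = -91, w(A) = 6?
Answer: 26605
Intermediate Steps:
c(I) = 95 (c(I) = 4 - 1*(-91) = 4 + 91 = 95)
J = 26700
J - c(w(-4)) = 26700 - 1*95 = 26700 - 95 = 26605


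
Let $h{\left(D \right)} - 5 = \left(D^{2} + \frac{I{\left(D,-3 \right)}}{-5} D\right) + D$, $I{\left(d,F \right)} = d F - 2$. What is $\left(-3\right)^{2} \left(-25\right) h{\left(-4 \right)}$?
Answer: $-5625$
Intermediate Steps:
$I{\left(d,F \right)} = -2 + F d$ ($I{\left(d,F \right)} = F d - 2 = -2 + F d$)
$h{\left(D \right)} = 5 + D + D^{2} + D \left(\frac{2}{5} + \frac{3 D}{5}\right)$ ($h{\left(D \right)} = 5 + \left(\left(D^{2} + \frac{-2 - 3 D}{-5} D\right) + D\right) = 5 + \left(\left(D^{2} + \left(-2 - 3 D\right) \left(- \frac{1}{5}\right) D\right) + D\right) = 5 + \left(\left(D^{2} + \left(\frac{2}{5} + \frac{3 D}{5}\right) D\right) + D\right) = 5 + \left(\left(D^{2} + D \left(\frac{2}{5} + \frac{3 D}{5}\right)\right) + D\right) = 5 + \left(D + D^{2} + D \left(\frac{2}{5} + \frac{3 D}{5}\right)\right) = 5 + D + D^{2} + D \left(\frac{2}{5} + \frac{3 D}{5}\right)$)
$\left(-3\right)^{2} \left(-25\right) h{\left(-4 \right)} = \left(-3\right)^{2} \left(-25\right) \left(5 + \frac{7}{5} \left(-4\right) + \frac{8 \left(-4\right)^{2}}{5}\right) = 9 \left(-25\right) \left(5 - \frac{28}{5} + \frac{8}{5} \cdot 16\right) = - 225 \left(5 - \frac{28}{5} + \frac{128}{5}\right) = \left(-225\right) 25 = -5625$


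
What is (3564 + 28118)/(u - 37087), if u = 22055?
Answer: -15841/7516 ≈ -2.1076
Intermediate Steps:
(3564 + 28118)/(u - 37087) = (3564 + 28118)/(22055 - 37087) = 31682/(-15032) = 31682*(-1/15032) = -15841/7516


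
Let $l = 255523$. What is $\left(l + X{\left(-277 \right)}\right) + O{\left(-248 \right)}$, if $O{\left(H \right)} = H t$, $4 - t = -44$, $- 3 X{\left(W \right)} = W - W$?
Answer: $243619$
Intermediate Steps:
$X{\left(W \right)} = 0$ ($X{\left(W \right)} = - \frac{W - W}{3} = \left(- \frac{1}{3}\right) 0 = 0$)
$t = 48$ ($t = 4 - -44 = 4 + 44 = 48$)
$O{\left(H \right)} = 48 H$ ($O{\left(H \right)} = H 48 = 48 H$)
$\left(l + X{\left(-277 \right)}\right) + O{\left(-248 \right)} = \left(255523 + 0\right) + 48 \left(-248\right) = 255523 - 11904 = 243619$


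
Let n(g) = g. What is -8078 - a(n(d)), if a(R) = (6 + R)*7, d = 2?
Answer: -8134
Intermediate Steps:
a(R) = 42 + 7*R
-8078 - a(n(d)) = -8078 - (42 + 7*2) = -8078 - (42 + 14) = -8078 - 1*56 = -8078 - 56 = -8134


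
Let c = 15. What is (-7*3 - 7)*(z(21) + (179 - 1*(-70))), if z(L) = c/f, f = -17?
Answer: -118104/17 ≈ -6947.3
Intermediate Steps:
z(L) = -15/17 (z(L) = 15/(-17) = 15*(-1/17) = -15/17)
(-7*3 - 7)*(z(21) + (179 - 1*(-70))) = (-7*3 - 7)*(-15/17 + (179 - 1*(-70))) = (-21 - 7)*(-15/17 + (179 + 70)) = -28*(-15/17 + 249) = -28*4218/17 = -118104/17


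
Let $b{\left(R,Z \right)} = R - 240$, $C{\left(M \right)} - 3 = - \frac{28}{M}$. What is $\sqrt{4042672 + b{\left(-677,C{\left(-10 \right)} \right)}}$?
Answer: $\sqrt{4041755} \approx 2010.4$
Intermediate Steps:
$C{\left(M \right)} = 3 - \frac{28}{M}$
$b{\left(R,Z \right)} = -240 + R$
$\sqrt{4042672 + b{\left(-677,C{\left(-10 \right)} \right)}} = \sqrt{4042672 - 917} = \sqrt{4041755}$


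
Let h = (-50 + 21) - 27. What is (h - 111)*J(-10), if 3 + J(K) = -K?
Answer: -1169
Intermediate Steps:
J(K) = -3 - K
h = -56 (h = -29 - 27 = -56)
(h - 111)*J(-10) = (-56 - 111)*(-3 - 1*(-10)) = -167*(-3 + 10) = -167*7 = -1169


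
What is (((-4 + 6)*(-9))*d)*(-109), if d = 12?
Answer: 23544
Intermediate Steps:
(((-4 + 6)*(-9))*d)*(-109) = (((-4 + 6)*(-9))*12)*(-109) = ((2*(-9))*12)*(-109) = -18*12*(-109) = -216*(-109) = 23544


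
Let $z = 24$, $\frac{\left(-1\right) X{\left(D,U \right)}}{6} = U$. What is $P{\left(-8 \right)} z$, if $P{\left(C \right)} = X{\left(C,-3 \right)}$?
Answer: $432$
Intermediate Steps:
$X{\left(D,U \right)} = - 6 U$
$P{\left(C \right)} = 18$ ($P{\left(C \right)} = \left(-6\right) \left(-3\right) = 18$)
$P{\left(-8 \right)} z = 18 \cdot 24 = 432$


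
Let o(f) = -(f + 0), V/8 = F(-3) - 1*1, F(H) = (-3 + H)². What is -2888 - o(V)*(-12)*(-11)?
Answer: 34072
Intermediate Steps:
V = 280 (V = 8*((-3 - 3)² - 1*1) = 8*((-6)² - 1) = 8*(36 - 1) = 8*35 = 280)
o(f) = -f
-2888 - o(V)*(-12)*(-11) = -2888 - -1*280*(-12)*(-11) = -2888 - (-280*(-12))*(-11) = -2888 - 3360*(-11) = -2888 - 1*(-36960) = -2888 + 36960 = 34072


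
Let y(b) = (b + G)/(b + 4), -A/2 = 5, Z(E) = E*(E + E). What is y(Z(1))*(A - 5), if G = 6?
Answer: -20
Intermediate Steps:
Z(E) = 2*E² (Z(E) = E*(2*E) = 2*E²)
A = -10 (A = -2*5 = -10)
y(b) = (6 + b)/(4 + b) (y(b) = (b + 6)/(b + 4) = (6 + b)/(4 + b))
y(Z(1))*(A - 5) = ((6 + 2*1²)/(4 + 2*1²))*(-10 - 5) = ((6 + 2*1)/(4 + 2*1))*(-15) = ((6 + 2)/(4 + 2))*(-15) = (8/6)*(-15) = ((⅙)*8)*(-15) = (4/3)*(-15) = -20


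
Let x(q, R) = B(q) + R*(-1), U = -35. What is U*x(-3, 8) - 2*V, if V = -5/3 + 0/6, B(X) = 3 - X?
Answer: 220/3 ≈ 73.333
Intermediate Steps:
V = -5/3 (V = -5*⅓ + 0*(⅙) = -5/3 + 0 = -5/3 ≈ -1.6667)
x(q, R) = 3 - R - q (x(q, R) = (3 - q) + R*(-1) = (3 - q) - R = 3 - R - q)
U*x(-3, 8) - 2*V = -35*(3 - 1*8 - 1*(-3)) - 2*(-5/3) = -35*(3 - 8 + 3) + 10/3 = -35*(-2) + 10/3 = 70 + 10/3 = 220/3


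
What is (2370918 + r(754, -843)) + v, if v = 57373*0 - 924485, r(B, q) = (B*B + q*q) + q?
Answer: 2724755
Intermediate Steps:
r(B, q) = q + B² + q² (r(B, q) = (B² + q²) + q = q + B² + q²)
v = -924485 (v = 0 - 924485 = -924485)
(2370918 + r(754, -843)) + v = (2370918 + (-843 + 754² + (-843)²)) - 924485 = (2370918 + (-843 + 568516 + 710649)) - 924485 = (2370918 + 1278322) - 924485 = 3649240 - 924485 = 2724755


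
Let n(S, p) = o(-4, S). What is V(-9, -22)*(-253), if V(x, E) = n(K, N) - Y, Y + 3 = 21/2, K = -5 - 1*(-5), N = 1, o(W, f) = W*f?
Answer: 3795/2 ≈ 1897.5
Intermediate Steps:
K = 0 (K = -5 + 5 = 0)
n(S, p) = -4*S
Y = 15/2 (Y = -3 + 21/2 = 15/2 ≈ 7.5000)
V(x, E) = -15/2 (V(x, E) = -4*0 - 1*15/2 = 0 - 15/2 = -15/2)
V(-9, -22)*(-253) = -15/2*(-253) = 3795/2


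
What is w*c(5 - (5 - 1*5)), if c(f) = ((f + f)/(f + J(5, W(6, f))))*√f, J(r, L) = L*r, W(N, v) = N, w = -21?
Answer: -6*√5 ≈ -13.416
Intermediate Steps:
c(f) = 2*f^(3/2)/(30 + f) (c(f) = ((f + f)/(f + 6*5))*√f = ((2*f)/(f + 30))*√f = ((2*f)/(30 + f))*√f = (2*f/(30 + f))*√f = 2*f^(3/2)/(30 + f))
w*c(5 - (5 - 1*5)) = -42*(5 - (5 - 1*5))^(3/2)/(30 + (5 - (5 - 1*5))) = -42*(5 - (5 - 5))^(3/2)/(30 + (5 - (5 - 5))) = -42*(5 - 1*0)^(3/2)/(30 + (5 - 1*0)) = -42*(5 + 0)^(3/2)/(30 + (5 + 0)) = -42*5^(3/2)/(30 + 5) = -42*5*√5/35 = -6*√5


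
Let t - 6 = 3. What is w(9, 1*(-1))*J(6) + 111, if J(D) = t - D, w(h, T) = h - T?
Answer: 141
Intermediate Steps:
t = 9 (t = 6 + 3 = 9)
J(D) = 9 - D
w(9, 1*(-1))*J(6) + 111 = (9 - (-1))*(9 - 1*6) + 111 = (9 - 1*(-1))*(9 - 6) + 111 = (9 + 1)*3 + 111 = 10*3 + 111 = 30 + 111 = 141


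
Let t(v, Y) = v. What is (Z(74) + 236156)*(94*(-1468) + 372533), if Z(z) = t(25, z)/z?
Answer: 4098737428829/74 ≈ 5.5388e+10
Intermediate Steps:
Z(z) = 25/z
(Z(74) + 236156)*(94*(-1468) + 372533) = (25/74 + 236156)*(94*(-1468) + 372533) = (25*(1/74) + 236156)*(-137992 + 372533) = (25/74 + 236156)*234541 = (17475569/74)*234541 = 4098737428829/74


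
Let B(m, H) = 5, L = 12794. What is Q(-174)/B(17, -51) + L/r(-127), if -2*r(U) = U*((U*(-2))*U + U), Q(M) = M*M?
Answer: 24904376216/4112895 ≈ 6055.2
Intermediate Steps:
Q(M) = M**2
r(U) = -U*(U - 2*U**2)/2 (r(U) = -U*((U*(-2))*U + U)/2 = -U*((-2*U)*U + U)/2 = -U*(-2*U**2 + U)/2 = -U*(U - 2*U**2)/2)
Q(-174)/B(17, -51) + L/r(-127) = (-174)**2/5 + 12794/(((-127)**2*(-1/2 - 127))) = 30276*(1/5) + 12794/((16129*(-255/2))) = 30276/5 + 12794/(-4112895/2) = 30276/5 + 12794*(-2/4112895) = 30276/5 - 25588/4112895 = 24904376216/4112895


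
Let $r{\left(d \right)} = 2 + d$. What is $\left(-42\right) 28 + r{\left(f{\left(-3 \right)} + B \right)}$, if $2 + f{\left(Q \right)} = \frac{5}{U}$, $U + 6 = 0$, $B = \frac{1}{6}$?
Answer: $- \frac{3530}{3} \approx -1176.7$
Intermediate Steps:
$B = \frac{1}{6} \approx 0.16667$
$U = -6$ ($U = -6 + 0 = -6$)
$f{\left(Q \right)} = - \frac{17}{6}$ ($f{\left(Q \right)} = -2 + \frac{5}{-6} = -2 + 5 \left(- \frac{1}{6}\right) = -2 - \frac{5}{6} = - \frac{17}{6}$)
$\left(-42\right) 28 + r{\left(f{\left(-3 \right)} + B \right)} = \left(-42\right) 28 + \left(2 + \left(- \frac{17}{6} + \frac{1}{6}\right)\right) = -1176 + \left(2 - \frac{8}{3}\right) = -1176 - \frac{2}{3} = - \frac{3530}{3}$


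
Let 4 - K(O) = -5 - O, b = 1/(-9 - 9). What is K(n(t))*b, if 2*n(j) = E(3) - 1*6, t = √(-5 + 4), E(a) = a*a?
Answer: -7/12 ≈ -0.58333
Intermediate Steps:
E(a) = a²
t = I (t = √(-1) = I ≈ 1.0*I)
n(j) = 3/2 (n(j) = (3² - 1*6)/2 = (9 - 6)/2 = (½)*3 = 3/2)
b = -1/18 (b = 1/(-18) = -1/18 ≈ -0.055556)
K(O) = 9 + O (K(O) = 4 - (-5 - O) = 4 + (5 + O) = 9 + O)
K(n(t))*b = (9 + 3/2)*(-1/18) = (21/2)*(-1/18) = -7/12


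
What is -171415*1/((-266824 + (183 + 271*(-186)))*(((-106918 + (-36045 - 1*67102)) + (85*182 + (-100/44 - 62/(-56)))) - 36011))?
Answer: -52795820/22518899488329 ≈ -2.3445e-6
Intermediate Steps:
-171415*1/((-266824 + (183 + 271*(-186)))*(((-106918 + (-36045 - 1*67102)) + (85*182 + (-100/44 - 62/(-56)))) - 36011)) = -171415*1/((-266824 + (183 - 50406))*(((-106918 + (-36045 - 67102)) + (15470 + (-100*1/44 - 62*(-1/56)))) - 36011)) = -171415*1/((-266824 - 50223)*(((-106918 - 103147) + (15470 + (-25/11 + 31/28))) - 36011)) = -171415*(-1/(317047*((-210065 + (15470 - 359/308)) - 36011))) = -171415*(-1/(317047*((-210065 + 4764401/308) - 36011))) = -171415*(-1/(317047*(-59935619/308 - 36011))) = -171415/((-317047*(-71027007/308))) = -171415/22518899488329/308 = -171415*308/22518899488329 = -52795820/22518899488329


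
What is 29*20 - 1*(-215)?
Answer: 795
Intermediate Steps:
29*20 - 1*(-215) = 580 + 215 = 795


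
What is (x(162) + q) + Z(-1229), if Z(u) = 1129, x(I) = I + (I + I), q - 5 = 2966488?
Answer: 2968108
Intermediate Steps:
q = 2966493 (q = 5 + 2966488 = 2966493)
x(I) = 3*I (x(I) = I + 2*I = 3*I)
(x(162) + q) + Z(-1229) = (3*162 + 2966493) + 1129 = (486 + 2966493) + 1129 = 2966979 + 1129 = 2968108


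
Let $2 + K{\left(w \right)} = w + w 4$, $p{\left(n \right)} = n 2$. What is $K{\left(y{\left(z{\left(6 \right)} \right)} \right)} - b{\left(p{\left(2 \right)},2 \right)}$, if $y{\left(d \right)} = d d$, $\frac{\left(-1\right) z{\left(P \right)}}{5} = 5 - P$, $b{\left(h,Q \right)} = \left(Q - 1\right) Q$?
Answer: $121$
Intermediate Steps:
$p{\left(n \right)} = 2 n$
$b{\left(h,Q \right)} = Q \left(-1 + Q\right)$ ($b{\left(h,Q \right)} = \left(-1 + Q\right) Q = Q \left(-1 + Q\right)$)
$z{\left(P \right)} = -25 + 5 P$ ($z{\left(P \right)} = - 5 \left(5 - P\right) = -25 + 5 P$)
$y{\left(d \right)} = d^{2}$
$K{\left(w \right)} = -2 + 5 w$ ($K{\left(w \right)} = -2 + \left(w + w 4\right) = -2 + \left(w + 4 w\right) = -2 + 5 w$)
$K{\left(y{\left(z{\left(6 \right)} \right)} \right)} - b{\left(p{\left(2 \right)},2 \right)} = \left(-2 + 5 \left(-25 + 5 \cdot 6\right)^{2}\right) - 2 \left(-1 + 2\right) = \left(-2 + 5 \left(-25 + 30\right)^{2}\right) - 2 \cdot 1 = \left(-2 + 5 \cdot 5^{2}\right) - 2 = \left(-2 + 5 \cdot 25\right) - 2 = \left(-2 + 125\right) - 2 = 123 - 2 = 121$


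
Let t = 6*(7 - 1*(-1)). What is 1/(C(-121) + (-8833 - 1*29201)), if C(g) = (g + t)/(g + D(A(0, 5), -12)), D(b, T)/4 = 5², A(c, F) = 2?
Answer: -21/798641 ≈ -2.6295e-5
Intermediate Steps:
t = 48 (t = 6*(7 + 1) = 6*8 = 48)
D(b, T) = 100 (D(b, T) = 4*5² = 4*25 = 100)
C(g) = (48 + g)/(100 + g) (C(g) = (g + 48)/(g + 100) = (48 + g)/(100 + g))
1/(C(-121) + (-8833 - 1*29201)) = 1/((48 - 121)/(100 - 121) + (-8833 - 1*29201)) = 1/(-73/(-21) + (-8833 - 29201)) = 1/(-1/21*(-73) - 38034) = 1/(73/21 - 38034) = 1/(-798641/21) = -21/798641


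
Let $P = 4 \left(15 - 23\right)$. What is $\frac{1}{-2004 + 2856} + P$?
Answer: $- \frac{27263}{852} \approx -31.999$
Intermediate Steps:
$P = -32$ ($P = 4 \left(-8\right) = -32$)
$\frac{1}{-2004 + 2856} + P = \frac{1}{-2004 + 2856} - 32 = \frac{1}{852} - 32 = - \frac{27263}{852}$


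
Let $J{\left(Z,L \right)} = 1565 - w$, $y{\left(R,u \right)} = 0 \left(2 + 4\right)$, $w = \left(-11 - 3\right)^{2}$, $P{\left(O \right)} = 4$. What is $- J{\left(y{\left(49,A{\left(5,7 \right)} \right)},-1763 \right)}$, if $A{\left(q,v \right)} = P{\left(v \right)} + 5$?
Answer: $-1369$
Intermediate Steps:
$w = 196$ ($w = \left(-14\right)^{2} = 196$)
$A{\left(q,v \right)} = 9$ ($A{\left(q,v \right)} = 4 + 5 = 9$)
$y{\left(R,u \right)} = 0$ ($y{\left(R,u \right)} = 0 \cdot 6 = 0$)
$J{\left(Z,L \right)} = 1369$ ($J{\left(Z,L \right)} = 1565 - 196 = 1369$)
$- J{\left(y{\left(49,A{\left(5,7 \right)} \right)},-1763 \right)} = \left(-1\right) 1369 = -1369$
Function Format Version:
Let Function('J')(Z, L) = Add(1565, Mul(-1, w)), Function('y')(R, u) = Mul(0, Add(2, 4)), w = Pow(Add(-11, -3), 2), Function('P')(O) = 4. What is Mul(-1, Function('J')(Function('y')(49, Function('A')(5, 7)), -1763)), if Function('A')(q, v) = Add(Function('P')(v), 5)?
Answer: -1369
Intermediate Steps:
w = 196 (w = Pow(-14, 2) = 196)
Function('A')(q, v) = 9 (Function('A')(q, v) = Add(4, 5) = 9)
Function('y')(R, u) = 0 (Function('y')(R, u) = Mul(0, 6) = 0)
Function('J')(Z, L) = 1369 (Function('J')(Z, L) = Add(1565, Mul(-1, 196)) = Add(1565, -196) = 1369)
Mul(-1, Function('J')(Function('y')(49, Function('A')(5, 7)), -1763)) = Mul(-1, 1369) = -1369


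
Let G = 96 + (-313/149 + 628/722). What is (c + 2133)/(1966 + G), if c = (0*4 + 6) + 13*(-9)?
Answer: 108761358/110846711 ≈ 0.98119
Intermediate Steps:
G = 5097537/53789 (G = 96 + (-313*1/149 + 628*(1/722)) = 96 + (-313/149 + 314/361) = 96 - 66207/53789 = 5097537/53789 ≈ 94.769)
c = -111 (c = (0 + 6) - 117 = 6 - 117 = -111)
(c + 2133)/(1966 + G) = (-111 + 2133)/(1966 + 5097537/53789) = 2022/(110846711/53789) = 2022*(53789/110846711) = 108761358/110846711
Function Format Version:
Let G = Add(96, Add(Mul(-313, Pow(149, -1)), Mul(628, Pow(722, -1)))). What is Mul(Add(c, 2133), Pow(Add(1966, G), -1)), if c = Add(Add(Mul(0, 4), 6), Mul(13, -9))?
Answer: Rational(108761358, 110846711) ≈ 0.98119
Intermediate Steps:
G = Rational(5097537, 53789) (G = Add(96, Add(Mul(-313, Rational(1, 149)), Mul(628, Rational(1, 722)))) = Add(96, Add(Rational(-313, 149), Rational(314, 361))) = Add(96, Rational(-66207, 53789)) = Rational(5097537, 53789) ≈ 94.769)
c = -111 (c = Add(Add(0, 6), -117) = Add(6, -117) = -111)
Mul(Add(c, 2133), Pow(Add(1966, G), -1)) = Mul(Add(-111, 2133), Pow(Add(1966, Rational(5097537, 53789)), -1)) = Mul(2022, Pow(Rational(110846711, 53789), -1)) = Mul(2022, Rational(53789, 110846711)) = Rational(108761358, 110846711)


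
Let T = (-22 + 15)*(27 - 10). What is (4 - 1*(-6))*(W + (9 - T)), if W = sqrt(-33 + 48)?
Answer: 1280 + 10*sqrt(15) ≈ 1318.7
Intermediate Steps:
T = -119 (T = -7*17 = -119)
W = sqrt(15) ≈ 3.8730
(4 - 1*(-6))*(W + (9 - T)) = (4 - 1*(-6))*(sqrt(15) + (9 - 1*(-119))) = (4 + 6)*(sqrt(15) + (9 + 119)) = 10*(sqrt(15) + 128) = 10*(128 + sqrt(15)) = 1280 + 10*sqrt(15)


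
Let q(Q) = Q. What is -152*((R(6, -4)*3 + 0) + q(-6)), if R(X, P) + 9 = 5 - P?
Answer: 912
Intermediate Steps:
R(X, P) = -4 - P (R(X, P) = -9 + (5 - P) = -4 - P)
-152*((R(6, -4)*3 + 0) + q(-6)) = -152*(((-4 - 1*(-4))*3 + 0) - 6) = -152*(((-4 + 4)*3 + 0) - 6) = -152*((0*3 + 0) - 6) = -152*((0 + 0) - 6) = -152*(0 - 6) = -152*(-6) = 912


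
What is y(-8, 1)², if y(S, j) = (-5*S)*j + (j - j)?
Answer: 1600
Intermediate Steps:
y(S, j) = -5*S*j (y(S, j) = -5*S*j + 0 = -5*S*j)
y(-8, 1)² = (-5*(-8)*1)² = 40² = 1600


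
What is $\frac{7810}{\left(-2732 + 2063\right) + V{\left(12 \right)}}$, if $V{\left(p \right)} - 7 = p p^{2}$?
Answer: $\frac{3905}{533} \approx 7.3265$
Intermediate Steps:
$V{\left(p \right)} = 7 + p^{3}$ ($V{\left(p \right)} = 7 + p p^{2} = 7 + p^{3}$)
$\frac{7810}{\left(-2732 + 2063\right) + V{\left(12 \right)}} = \frac{7810}{\left(-2732 + 2063\right) + \left(7 + 12^{3}\right)} = \frac{7810}{-669 + \left(7 + 1728\right)} = \frac{7810}{-669 + 1735} = \frac{7810}{1066} = 7810 \cdot \frac{1}{1066} = \frac{3905}{533}$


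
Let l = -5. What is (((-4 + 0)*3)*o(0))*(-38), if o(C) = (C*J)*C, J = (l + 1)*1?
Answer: 0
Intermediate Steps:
J = -4 (J = (-5 + 1)*1 = -4*1 = -4)
o(C) = -4*C² (o(C) = (C*(-4))*C = (-4*C)*C = -4*C²)
(((-4 + 0)*3)*o(0))*(-38) = (((-4 + 0)*3)*(-4*0²))*(-38) = ((-4*3)*(-4*0))*(-38) = -12*0*(-38) = 0*(-38) = 0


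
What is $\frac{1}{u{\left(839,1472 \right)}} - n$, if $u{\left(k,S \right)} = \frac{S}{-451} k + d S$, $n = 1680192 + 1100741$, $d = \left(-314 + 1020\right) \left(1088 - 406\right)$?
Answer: $- \frac{888919176622420477}{319647822016} \approx -2.7809 \cdot 10^{6}$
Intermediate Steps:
$d = 481492$ ($d = 706 \left(1088 - 406\right) = 706 \cdot 682 = 481492$)
$n = 2780933$
$u{\left(k,S \right)} = 481492 S - \frac{S k}{451}$ ($u{\left(k,S \right)} = \frac{S}{-451} k + 481492 S = S \left(- \frac{1}{451}\right) k + 481492 S = - \frac{S}{451} k + 481492 S = - \frac{S k}{451} + 481492 S = 481492 S - \frac{S k}{451}$)
$\frac{1}{u{\left(839,1472 \right)}} - n = \frac{1}{\frac{1}{451} \cdot 1472 \left(217152892 - 839\right)} - 2780933 = \frac{1}{\frac{1}{451} \cdot 1472 \cdot 217152053} - 2780933 = \frac{1}{\frac{319647822016}{451}} - 2780933 = \frac{451}{319647822016} - 2780933 = - \frac{888919176622420477}{319647822016}$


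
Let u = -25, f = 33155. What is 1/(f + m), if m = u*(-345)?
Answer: 1/41780 ≈ 2.3935e-5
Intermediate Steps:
m = 8625 (m = -25*(-345) = 8625)
1/(f + m) = 1/(33155 + 8625) = 1/41780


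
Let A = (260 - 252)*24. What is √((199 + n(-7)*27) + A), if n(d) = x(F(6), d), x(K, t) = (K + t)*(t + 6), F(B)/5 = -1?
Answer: √715 ≈ 26.739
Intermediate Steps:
A = 192 (A = 8*24 = 192)
F(B) = -5 (F(B) = 5*(-1) = -5)
x(K, t) = (6 + t)*(K + t) (x(K, t) = (K + t)*(6 + t) = (6 + t)*(K + t))
n(d) = -30 + d + d² (n(d) = d² + 6*(-5) + 6*d - 5*d = d² - 30 + 6*d - 5*d = -30 + d + d²)
√((199 + n(-7)*27) + A) = √((199 + (-30 - 7 + (-7)²)*27) + 192) = √((199 + (-30 - 7 + 49)*27) + 192) = √((199 + 12*27) + 192) = √((199 + 324) + 192) = √(523 + 192) = √715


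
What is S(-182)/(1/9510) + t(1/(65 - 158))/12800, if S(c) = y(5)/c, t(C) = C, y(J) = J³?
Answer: -707544000091/108326400 ≈ -6531.6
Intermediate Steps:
S(c) = 125/c (S(c) = 5³/c = 125/c)
S(-182)/(1/9510) + t(1/(65 - 158))/12800 = (125/(-182))/(1/9510) + 1/((65 - 158)*12800) = (125*(-1/182))/(1/9510) + (1/12800)/(-93) = -125/182*9510 - 1/93*1/12800 = -594375/91 - 1/1190400 = -707544000091/108326400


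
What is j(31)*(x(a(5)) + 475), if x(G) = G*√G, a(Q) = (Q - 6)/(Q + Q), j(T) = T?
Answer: 14725 - 31*I*√10/100 ≈ 14725.0 - 0.98031*I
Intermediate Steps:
a(Q) = (-6 + Q)/(2*Q) (a(Q) = (-6 + Q)/((2*Q)) = (-6 + Q)*(1/(2*Q)) = (-6 + Q)/(2*Q))
x(G) = G^(3/2)
j(31)*(x(a(5)) + 475) = 31*(((½)*(-6 + 5)/5)^(3/2) + 475) = 31*(((½)*(⅕)*(-1))^(3/2) + 475) = 31*((-⅒)^(3/2) + 475) = 31*(-I*√10/100 + 475) = 31*(475 - I*√10/100) = 14725 - 31*I*√10/100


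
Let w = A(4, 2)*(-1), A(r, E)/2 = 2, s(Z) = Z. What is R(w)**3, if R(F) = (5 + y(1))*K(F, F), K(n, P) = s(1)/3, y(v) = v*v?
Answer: 8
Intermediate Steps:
A(r, E) = 4 (A(r, E) = 2*2 = 4)
y(v) = v**2
K(n, P) = 1/3
w = -4 (w = 4*(-1) = -4)
R(F) = 2 (R(F) = (5 + 1**2)*(1/3) = (5 + 1)*(1/3) = 6*(1/3) = 2)
R(w)**3 = 2**3 = 8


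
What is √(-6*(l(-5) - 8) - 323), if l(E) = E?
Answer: 7*I*√5 ≈ 15.652*I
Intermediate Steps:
√(-6*(l(-5) - 8) - 323) = √(-6*(-5 - 8) - 323) = √(-6*(-13) - 323) = √(78 - 323) = √(-245) = 7*I*√5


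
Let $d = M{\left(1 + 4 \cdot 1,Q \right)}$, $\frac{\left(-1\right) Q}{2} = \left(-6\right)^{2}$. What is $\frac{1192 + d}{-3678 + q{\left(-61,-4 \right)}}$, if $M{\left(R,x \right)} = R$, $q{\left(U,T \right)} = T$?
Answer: $- \frac{171}{526} \approx -0.3251$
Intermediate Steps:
$Q = -72$ ($Q = - 2 \left(-6\right)^{2} = \left(-2\right) 36 = -72$)
$d = 5$ ($d = 1 + 4 \cdot 1 = 1 + 4 = 5$)
$\frac{1192 + d}{-3678 + q{\left(-61,-4 \right)}} = \frac{1192 + 5}{-3678 - 4} = \frac{1197}{-3682} = 1197 \left(- \frac{1}{3682}\right) = - \frac{171}{526}$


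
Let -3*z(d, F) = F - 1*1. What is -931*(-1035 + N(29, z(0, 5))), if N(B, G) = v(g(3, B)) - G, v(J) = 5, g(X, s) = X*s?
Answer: 2873066/3 ≈ 9.5769e+5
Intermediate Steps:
z(d, F) = ⅓ - F/3 (z(d, F) = -(F - 1*1)/3 = -(F - 1)/3 = -(-1 + F)/3 = ⅓ - F/3)
N(B, G) = 5 - G
-931*(-1035 + N(29, z(0, 5))) = -931*(-1035 + (5 - (⅓ - ⅓*5))) = -931*(-1035 + (5 - (⅓ - 5/3))) = -931*(-1035 + (5 - 1*(-4/3))) = -931*(-1035 + (5 + 4/3)) = -931*(-1035 + 19/3) = -931*(-3086/3) = 2873066/3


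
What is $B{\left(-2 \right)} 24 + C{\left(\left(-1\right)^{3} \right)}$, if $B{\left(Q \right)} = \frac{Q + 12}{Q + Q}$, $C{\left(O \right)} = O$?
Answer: $-61$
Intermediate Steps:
$B{\left(Q \right)} = \frac{12 + Q}{2 Q}$
$B{\left(-2 \right)} 24 + C{\left(\left(-1\right)^{3} \right)} = \frac{12 - 2}{2 \left(-2\right)} 24 + \left(-1\right)^{3} = \frac{1}{2} \left(- \frac{1}{2}\right) 10 \cdot 24 - 1 = \left(- \frac{5}{2}\right) 24 - 1 = -60 - 1 = -61$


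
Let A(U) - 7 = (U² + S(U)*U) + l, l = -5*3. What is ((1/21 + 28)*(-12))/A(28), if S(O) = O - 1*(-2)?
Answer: -589/2828 ≈ -0.20827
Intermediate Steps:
S(O) = 2 + O (S(O) = O + 2 = 2 + O)
l = -15
A(U) = -8 + U² + U*(2 + U) (A(U) = 7 + ((U² + (2 + U)*U) - 15) = 7 + ((U² + U*(2 + U)) - 15) = 7 + (-15 + U² + U*(2 + U)) = -8 + U² + U*(2 + U))
((1/21 + 28)*(-12))/A(28) = ((1/21 + 28)*(-12))/(-8 + 2*28 + 2*28²) = ((1/21 + 28)*(-12))/(-8 + 56 + 2*784) = ((589/21)*(-12))/(-8 + 56 + 1568) = -2356/7/1616 = -2356/7*1/1616 = -589/2828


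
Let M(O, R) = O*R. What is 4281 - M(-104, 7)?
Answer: 5009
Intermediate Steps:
4281 - M(-104, 7) = 4281 - (-104)*7 = 4281 - 1*(-728) = 4281 + 728 = 5009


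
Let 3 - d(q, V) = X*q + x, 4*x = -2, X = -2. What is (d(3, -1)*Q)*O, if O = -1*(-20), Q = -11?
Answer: -2090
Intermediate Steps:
x = -½ (x = (¼)*(-2) = -½ ≈ -0.50000)
d(q, V) = 7/2 + 2*q (d(q, V) = 3 - (-2*q - ½) = 3 - (-½ - 2*q) = 3 + (½ + 2*q) = 7/2 + 2*q)
O = 20
(d(3, -1)*Q)*O = ((7/2 + 2*3)*(-11))*20 = ((7/2 + 6)*(-11))*20 = ((19/2)*(-11))*20 = -209/2*20 = -2090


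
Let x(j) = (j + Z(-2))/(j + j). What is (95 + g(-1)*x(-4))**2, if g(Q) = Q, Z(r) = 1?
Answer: 573049/64 ≈ 8953.9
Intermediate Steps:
x(j) = (1 + j)/(2*j) (x(j) = (j + 1)/(j + j) = (1 + j)/((2*j)) = (1 + j)*(1/(2*j)) = (1 + j)/(2*j))
(95 + g(-1)*x(-4))**2 = (95 - (1 - 4)/(2*(-4)))**2 = (95 - (-1)*(-3)/(2*4))**2 = (95 - 1*3/8)**2 = (95 - 3/8)**2 = (757/8)**2 = 573049/64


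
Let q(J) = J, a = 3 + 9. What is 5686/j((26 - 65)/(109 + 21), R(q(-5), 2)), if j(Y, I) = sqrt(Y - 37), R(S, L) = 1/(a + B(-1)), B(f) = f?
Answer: -5686*I*sqrt(3730)/373 ≈ -931.01*I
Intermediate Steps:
a = 12
R(S, L) = 1/11 (R(S, L) = 1/(12 - 1) = 1/11)
j(Y, I) = sqrt(-37 + Y)
5686/j((26 - 65)/(109 + 21), R(q(-5), 2)) = 5686/(sqrt(-37 + (26 - 65)/(109 + 21))) = 5686/(sqrt(-37 - 39/130)) = 5686/(sqrt(-37 - 39*1/130)) = 5686/(sqrt(-37 - 3/10)) = 5686/(sqrt(-373/10)) = 5686/((I*sqrt(3730)/10)) = 5686*(-I*sqrt(3730)/373) = -5686*I*sqrt(3730)/373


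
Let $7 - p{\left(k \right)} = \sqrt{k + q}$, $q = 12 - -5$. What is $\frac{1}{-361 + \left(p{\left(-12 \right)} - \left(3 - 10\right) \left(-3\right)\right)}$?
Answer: $- \frac{75}{28124} + \frac{\sqrt{5}}{140620} \approx -0.0026509$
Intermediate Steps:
$q = 17$ ($q = 12 + 5 = 17$)
$p{\left(k \right)} = 7 - \sqrt{17 + k}$ ($p{\left(k \right)} = 7 - \sqrt{k + 17} = 7 - \sqrt{17 + k}$)
$\frac{1}{-361 + \left(p{\left(-12 \right)} - \left(3 - 10\right) \left(-3\right)\right)} = \frac{1}{-361 - \left(-7 + \sqrt{17 - 12} + \left(3 - 10\right) \left(-3\right)\right)} = \frac{1}{-361 - \left(-7 + 21 + \sqrt{5}\right)} = \frac{1}{-361 - \left(14 + \sqrt{5}\right)} = \frac{1}{-375 - \sqrt{5}}$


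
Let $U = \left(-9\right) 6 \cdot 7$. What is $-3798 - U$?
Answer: $-3420$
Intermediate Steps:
$U = -378$ ($U = \left(-54\right) 7 = -378$)
$-3798 - U = -3798 - -378 = -3798 + 378 = -3420$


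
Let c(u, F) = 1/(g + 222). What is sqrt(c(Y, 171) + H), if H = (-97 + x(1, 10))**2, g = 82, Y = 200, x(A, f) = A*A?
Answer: sqrt(53231635)/76 ≈ 96.000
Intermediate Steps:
x(A, f) = A**2
c(u, F) = 1/304 (c(u, F) = 1/(82 + 222) = 1/304)
H = 9216 (H = (-97 + 1**2)**2 = (-97 + 1)**2 = (-96)**2 = 9216)
sqrt(c(Y, 171) + H) = sqrt(1/304 + 9216) = sqrt(2801665/304) = sqrt(53231635)/76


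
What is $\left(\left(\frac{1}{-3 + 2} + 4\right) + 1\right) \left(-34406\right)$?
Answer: $-137624$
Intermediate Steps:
$\left(\left(\frac{1}{-3 + 2} + 4\right) + 1\right) \left(-34406\right) = \left(\left(\frac{1}{-1} + 4\right) + 1\right) \left(-34406\right) = \left(\left(-1 + 4\right) + 1\right) \left(-34406\right) = \left(3 + 1\right) \left(-34406\right) = 4 \left(-34406\right) = -137624$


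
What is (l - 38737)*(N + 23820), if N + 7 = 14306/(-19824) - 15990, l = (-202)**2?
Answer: 53421217447/3304 ≈ 1.6169e+7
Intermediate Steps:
l = 40804
N = -158569417/9912 (N = -7 + (14306/(-19824) - 15990) = -7 + (14306*(-1/19824) - 15990) = -7 + (-7153/9912 - 15990) = -7 - 158500033/9912 = -158569417/9912 ≈ -15998.)
(l - 38737)*(N + 23820) = (40804 - 38737)*(-158569417/9912 + 23820) = 2067*(77534423/9912) = 53421217447/3304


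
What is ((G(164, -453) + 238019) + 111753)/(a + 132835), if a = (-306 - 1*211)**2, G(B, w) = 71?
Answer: 349843/400124 ≈ 0.87434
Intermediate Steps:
a = 267289 (a = (-306 - 211)**2 = (-517)**2 = 267289)
((G(164, -453) + 238019) + 111753)/(a + 132835) = ((71 + 238019) + 111753)/(267289 + 132835) = (238090 + 111753)/400124 = 349843*(1/400124) = 349843/400124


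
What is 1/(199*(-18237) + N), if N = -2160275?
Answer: -1/5789438 ≈ -1.7273e-7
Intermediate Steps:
1/(199*(-18237) + N) = 1/(199*(-18237) - 2160275) = 1/(-3629163 - 2160275) = 1/(-5789438) = -1/5789438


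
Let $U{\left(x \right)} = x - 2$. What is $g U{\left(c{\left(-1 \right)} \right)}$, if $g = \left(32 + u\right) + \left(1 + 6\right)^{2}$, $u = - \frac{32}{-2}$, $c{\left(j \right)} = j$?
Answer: $-291$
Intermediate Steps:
$u = 16$ ($u = \left(-32\right) \left(- \frac{1}{2}\right) = 16$)
$U{\left(x \right)} = -2 + x$
$g = 97$ ($g = \left(32 + 16\right) + \left(1 + 6\right)^{2} = 48 + 7^{2} = 48 + 49 = 97$)
$g U{\left(c{\left(-1 \right)} \right)} = 97 \left(-2 - 1\right) = 97 \left(-3\right) = -291$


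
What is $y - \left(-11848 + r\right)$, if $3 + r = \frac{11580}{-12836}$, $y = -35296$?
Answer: $- \frac{75232110}{3209} \approx -23444.0$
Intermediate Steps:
$r = - \frac{12522}{3209}$ ($r = -3 + \frac{11580}{-12836} = -3 + 11580 \left(- \frac{1}{12836}\right) = -3 - \frac{2895}{3209} = - \frac{12522}{3209} \approx -3.9021$)
$y - \left(-11848 + r\right) = -35296 - \left(-11848 - \frac{12522}{3209}\right) = -35296 - - \frac{38032754}{3209} = -35296 + \frac{38032754}{3209} = - \frac{75232110}{3209}$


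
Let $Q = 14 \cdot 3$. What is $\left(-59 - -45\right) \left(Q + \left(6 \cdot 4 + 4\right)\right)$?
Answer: $-980$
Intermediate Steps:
$Q = 42$
$\left(-59 - -45\right) \left(Q + \left(6 \cdot 4 + 4\right)\right) = \left(-59 - -45\right) \left(42 + \left(6 \cdot 4 + 4\right)\right) = \left(-59 + 45\right) \left(42 + \left(24 + 4\right)\right) = - 14 \left(42 + 28\right) = \left(-14\right) 70 = -980$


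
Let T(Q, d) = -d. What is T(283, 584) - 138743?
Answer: -139327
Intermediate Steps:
T(283, 584) - 138743 = -1*584 - 138743 = -584 - 138743 = -139327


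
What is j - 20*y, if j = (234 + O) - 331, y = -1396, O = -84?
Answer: 27739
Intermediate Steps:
j = -181 (j = (234 - 84) - 331 = 150 - 331 = -181)
j - 20*y = -181 - 20*(-1396) = -181 + 27920 = 27739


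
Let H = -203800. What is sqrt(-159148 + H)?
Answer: 2*I*sqrt(90737) ≈ 602.45*I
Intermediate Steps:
sqrt(-159148 + H) = sqrt(-159148 - 203800) = sqrt(-362948) = 2*I*sqrt(90737)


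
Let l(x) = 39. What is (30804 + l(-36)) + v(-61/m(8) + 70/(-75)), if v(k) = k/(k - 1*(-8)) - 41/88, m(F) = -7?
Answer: 4497406847/145816 ≈ 30843.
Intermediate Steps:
v(k) = -41/88 + k/(8 + k) (v(k) = k/(k + 8) - 41*1/88 = k/(8 + k) - 41/88 = -41/88 + k/(8 + k))
(30804 + l(-36)) + v(-61/m(8) + 70/(-75)) = (30804 + 39) + (-328 + 47*(-61/(-7) + 70/(-75)))/(88*(8 + (-61/(-7) + 70/(-75)))) = 30843 + (-328 + 47*(-61*(-⅐) + 70*(-1/75)))/(88*(8 + (-61*(-⅐) + 70*(-1/75)))) = 30843 + (-328 + 47*(61/7 - 14/15))/(88*(8 + (61/7 - 14/15))) = 30843 + (-328 + 47*(817/105))/(88*(8 + 817/105)) = 30843 + (-328 + 38399/105)/(88*(1657/105)) = 30843 + (1/88)*(105/1657)*(3959/105) = 30843 + 3959/145816 = 4497406847/145816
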